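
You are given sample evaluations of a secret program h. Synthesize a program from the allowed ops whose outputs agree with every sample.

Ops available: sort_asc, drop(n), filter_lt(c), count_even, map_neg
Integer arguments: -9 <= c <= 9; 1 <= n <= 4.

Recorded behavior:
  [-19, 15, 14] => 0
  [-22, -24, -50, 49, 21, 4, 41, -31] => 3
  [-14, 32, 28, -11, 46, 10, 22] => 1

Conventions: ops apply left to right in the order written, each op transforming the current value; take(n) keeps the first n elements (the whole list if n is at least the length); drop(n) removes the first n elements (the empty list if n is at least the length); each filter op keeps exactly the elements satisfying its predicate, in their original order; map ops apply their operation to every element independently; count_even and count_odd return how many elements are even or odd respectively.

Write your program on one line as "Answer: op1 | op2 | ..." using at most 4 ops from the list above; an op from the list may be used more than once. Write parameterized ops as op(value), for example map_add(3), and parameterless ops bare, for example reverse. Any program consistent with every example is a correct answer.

sort_asc | filter_lt(3) | map_neg | count_even

Check, running the answer program on each example:
  [-19, 15, 14] -> [-19, 14, 15] -> [-19] -> [19] -> 0
  [-22, -24, -50, 49, 21, 4, 41, -31] -> [-50, -31, -24, -22, 4, 21, 41, 49] -> [-50, -31, -24, -22] -> [50, 31, 24, 22] -> 3
  [-14, 32, 28, -11, 46, 10, 22] -> [-14, -11, 10, 22, 28, 32, 46] -> [-14, -11] -> [14, 11] -> 1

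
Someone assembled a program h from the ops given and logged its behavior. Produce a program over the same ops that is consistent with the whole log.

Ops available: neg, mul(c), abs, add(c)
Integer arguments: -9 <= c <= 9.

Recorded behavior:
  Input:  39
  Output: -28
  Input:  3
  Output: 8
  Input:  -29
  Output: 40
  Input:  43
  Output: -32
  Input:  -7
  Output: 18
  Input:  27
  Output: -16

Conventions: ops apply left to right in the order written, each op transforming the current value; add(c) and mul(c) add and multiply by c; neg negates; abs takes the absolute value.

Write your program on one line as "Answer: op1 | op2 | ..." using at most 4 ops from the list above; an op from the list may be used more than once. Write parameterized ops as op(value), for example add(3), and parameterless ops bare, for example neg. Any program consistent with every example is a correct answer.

add(-9) | add(-2) | neg

Check, running the answer program on each example:
  39 -> 30 -> 28 -> -28
  3 -> -6 -> -8 -> 8
  -29 -> -38 -> -40 -> 40
  43 -> 34 -> 32 -> -32
  -7 -> -16 -> -18 -> 18
  27 -> 18 -> 16 -> -16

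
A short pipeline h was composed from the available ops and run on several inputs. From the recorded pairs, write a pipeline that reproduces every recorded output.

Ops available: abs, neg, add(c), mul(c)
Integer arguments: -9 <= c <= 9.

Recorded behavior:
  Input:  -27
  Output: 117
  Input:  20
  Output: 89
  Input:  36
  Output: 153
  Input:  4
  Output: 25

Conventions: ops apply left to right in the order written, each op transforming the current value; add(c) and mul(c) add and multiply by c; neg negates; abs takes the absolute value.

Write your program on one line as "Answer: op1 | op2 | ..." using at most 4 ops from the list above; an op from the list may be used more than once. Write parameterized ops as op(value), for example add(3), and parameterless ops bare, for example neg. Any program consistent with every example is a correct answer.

neg | abs | mul(4) | add(9)

Check, running the answer program on each example:
  -27 -> 27 -> 27 -> 108 -> 117
  20 -> -20 -> 20 -> 80 -> 89
  36 -> -36 -> 36 -> 144 -> 153
  4 -> -4 -> 4 -> 16 -> 25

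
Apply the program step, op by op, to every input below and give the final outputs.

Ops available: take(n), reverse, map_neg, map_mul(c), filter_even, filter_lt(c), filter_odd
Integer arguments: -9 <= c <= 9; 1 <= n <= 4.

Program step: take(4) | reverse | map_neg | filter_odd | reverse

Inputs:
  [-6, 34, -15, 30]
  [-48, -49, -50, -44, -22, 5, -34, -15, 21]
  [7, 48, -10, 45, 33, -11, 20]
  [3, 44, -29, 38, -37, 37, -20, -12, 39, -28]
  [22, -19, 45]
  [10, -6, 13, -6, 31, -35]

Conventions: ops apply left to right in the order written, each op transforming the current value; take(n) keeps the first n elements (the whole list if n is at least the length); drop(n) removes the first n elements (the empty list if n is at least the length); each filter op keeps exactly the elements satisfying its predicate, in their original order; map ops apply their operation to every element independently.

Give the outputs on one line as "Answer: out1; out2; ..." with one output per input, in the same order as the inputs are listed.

[15]; [49]; [-7, -45]; [-3, 29]; [19, -45]; [-13]

Execution, op by op:
  [-6, 34, -15, 30] -> [-6, 34, -15, 30] -> [30, -15, 34, -6] -> [-30, 15, -34, 6] -> [15] -> [15]
  [-48, -49, -50, -44, -22, 5, -34, -15, 21] -> [-48, -49, -50, -44] -> [-44, -50, -49, -48] -> [44, 50, 49, 48] -> [49] -> [49]
  [7, 48, -10, 45, 33, -11, 20] -> [7, 48, -10, 45] -> [45, -10, 48, 7] -> [-45, 10, -48, -7] -> [-45, -7] -> [-7, -45]
  [3, 44, -29, 38, -37, 37, -20, -12, 39, -28] -> [3, 44, -29, 38] -> [38, -29, 44, 3] -> [-38, 29, -44, -3] -> [29, -3] -> [-3, 29]
  [22, -19, 45] -> [22, -19, 45] -> [45, -19, 22] -> [-45, 19, -22] -> [-45, 19] -> [19, -45]
  [10, -6, 13, -6, 31, -35] -> [10, -6, 13, -6] -> [-6, 13, -6, 10] -> [6, -13, 6, -10] -> [-13] -> [-13]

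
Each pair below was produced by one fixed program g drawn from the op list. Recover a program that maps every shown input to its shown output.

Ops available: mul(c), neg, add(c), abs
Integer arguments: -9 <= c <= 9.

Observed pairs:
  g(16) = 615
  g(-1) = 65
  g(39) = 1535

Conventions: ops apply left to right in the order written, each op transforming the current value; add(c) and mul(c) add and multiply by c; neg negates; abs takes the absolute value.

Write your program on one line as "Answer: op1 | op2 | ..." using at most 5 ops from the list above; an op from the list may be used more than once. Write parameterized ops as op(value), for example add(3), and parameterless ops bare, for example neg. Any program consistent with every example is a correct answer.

neg | mul(8) | add(5) | mul(-5) | abs

Check, running the answer program on each example:
  16 -> -16 -> -128 -> -123 -> 615 -> 615
  -1 -> 1 -> 8 -> 13 -> -65 -> 65
  39 -> -39 -> -312 -> -307 -> 1535 -> 1535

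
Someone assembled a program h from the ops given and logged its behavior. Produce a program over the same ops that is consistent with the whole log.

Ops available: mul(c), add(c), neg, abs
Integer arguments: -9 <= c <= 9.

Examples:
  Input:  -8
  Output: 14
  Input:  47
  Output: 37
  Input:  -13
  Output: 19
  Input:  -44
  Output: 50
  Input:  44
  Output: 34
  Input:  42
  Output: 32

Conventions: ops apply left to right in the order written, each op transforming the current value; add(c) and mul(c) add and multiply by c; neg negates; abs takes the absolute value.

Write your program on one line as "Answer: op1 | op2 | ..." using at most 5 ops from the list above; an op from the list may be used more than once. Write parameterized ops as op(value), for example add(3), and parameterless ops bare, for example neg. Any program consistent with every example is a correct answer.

neg | add(8) | abs | add(-7) | add(5)

Check, running the answer program on each example:
  -8 -> 8 -> 16 -> 16 -> 9 -> 14
  47 -> -47 -> -39 -> 39 -> 32 -> 37
  -13 -> 13 -> 21 -> 21 -> 14 -> 19
  -44 -> 44 -> 52 -> 52 -> 45 -> 50
  44 -> -44 -> -36 -> 36 -> 29 -> 34
  42 -> -42 -> -34 -> 34 -> 27 -> 32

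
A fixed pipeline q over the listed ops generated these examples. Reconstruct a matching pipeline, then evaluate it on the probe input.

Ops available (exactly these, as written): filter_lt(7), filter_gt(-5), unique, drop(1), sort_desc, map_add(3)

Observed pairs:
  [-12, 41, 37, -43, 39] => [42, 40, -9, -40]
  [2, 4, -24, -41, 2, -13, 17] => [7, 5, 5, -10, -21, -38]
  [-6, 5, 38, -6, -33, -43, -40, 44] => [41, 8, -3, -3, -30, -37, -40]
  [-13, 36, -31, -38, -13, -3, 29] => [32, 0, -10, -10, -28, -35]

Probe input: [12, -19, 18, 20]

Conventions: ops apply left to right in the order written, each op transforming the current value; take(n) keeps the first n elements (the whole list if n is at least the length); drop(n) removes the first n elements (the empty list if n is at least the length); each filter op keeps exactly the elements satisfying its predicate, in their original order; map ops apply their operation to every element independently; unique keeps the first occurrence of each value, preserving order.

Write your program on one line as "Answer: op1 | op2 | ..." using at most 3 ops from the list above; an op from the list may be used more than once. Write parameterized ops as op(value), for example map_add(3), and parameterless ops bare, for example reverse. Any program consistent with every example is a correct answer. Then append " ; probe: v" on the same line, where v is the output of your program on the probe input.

map_add(3) | sort_desc | drop(1) ; probe: [21, 15, -16]

Check, running the answer program on each example:
  [-12, 41, 37, -43, 39] -> [-9, 44, 40, -40, 42] -> [44, 42, 40, -9, -40] -> [42, 40, -9, -40]
  [2, 4, -24, -41, 2, -13, 17] -> [5, 7, -21, -38, 5, -10, 20] -> [20, 7, 5, 5, -10, -21, -38] -> [7, 5, 5, -10, -21, -38]
  [-6, 5, 38, -6, -33, -43, -40, 44] -> [-3, 8, 41, -3, -30, -40, -37, 47] -> [47, 41, 8, -3, -3, -30, -37, -40] -> [41, 8, -3, -3, -30, -37, -40]
  [-13, 36, -31, -38, -13, -3, 29] -> [-10, 39, -28, -35, -10, 0, 32] -> [39, 32, 0, -10, -10, -28, -35] -> [32, 0, -10, -10, -28, -35]
  probe: [12, -19, 18, 20] -> [15, -16, 21, 23] -> [23, 21, 15, -16] -> [21, 15, -16]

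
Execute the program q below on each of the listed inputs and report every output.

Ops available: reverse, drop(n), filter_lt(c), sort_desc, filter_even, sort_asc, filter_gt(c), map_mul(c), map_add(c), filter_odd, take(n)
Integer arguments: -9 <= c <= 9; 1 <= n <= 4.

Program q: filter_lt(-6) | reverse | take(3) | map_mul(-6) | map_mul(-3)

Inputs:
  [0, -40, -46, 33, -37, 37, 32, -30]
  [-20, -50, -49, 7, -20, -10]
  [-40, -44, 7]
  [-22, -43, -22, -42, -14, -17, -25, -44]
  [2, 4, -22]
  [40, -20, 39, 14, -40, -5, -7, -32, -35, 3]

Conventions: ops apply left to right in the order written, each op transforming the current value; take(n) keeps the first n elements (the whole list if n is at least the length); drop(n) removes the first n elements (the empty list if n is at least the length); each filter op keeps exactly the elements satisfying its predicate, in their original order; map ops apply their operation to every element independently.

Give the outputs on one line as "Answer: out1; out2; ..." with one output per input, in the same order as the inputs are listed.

Execution, op by op:
  [0, -40, -46, 33, -37, 37, 32, -30] -> [-40, -46, -37, -30] -> [-30, -37, -46, -40] -> [-30, -37, -46] -> [180, 222, 276] -> [-540, -666, -828]
  [-20, -50, -49, 7, -20, -10] -> [-20, -50, -49, -20, -10] -> [-10, -20, -49, -50, -20] -> [-10, -20, -49] -> [60, 120, 294] -> [-180, -360, -882]
  [-40, -44, 7] -> [-40, -44] -> [-44, -40] -> [-44, -40] -> [264, 240] -> [-792, -720]
  [-22, -43, -22, -42, -14, -17, -25, -44] -> [-22, -43, -22, -42, -14, -17, -25, -44] -> [-44, -25, -17, -14, -42, -22, -43, -22] -> [-44, -25, -17] -> [264, 150, 102] -> [-792, -450, -306]
  [2, 4, -22] -> [-22] -> [-22] -> [-22] -> [132] -> [-396]
  [40, -20, 39, 14, -40, -5, -7, -32, -35, 3] -> [-20, -40, -7, -32, -35] -> [-35, -32, -7, -40, -20] -> [-35, -32, -7] -> [210, 192, 42] -> [-630, -576, -126]

[-540, -666, -828]; [-180, -360, -882]; [-792, -720]; [-792, -450, -306]; [-396]; [-630, -576, -126]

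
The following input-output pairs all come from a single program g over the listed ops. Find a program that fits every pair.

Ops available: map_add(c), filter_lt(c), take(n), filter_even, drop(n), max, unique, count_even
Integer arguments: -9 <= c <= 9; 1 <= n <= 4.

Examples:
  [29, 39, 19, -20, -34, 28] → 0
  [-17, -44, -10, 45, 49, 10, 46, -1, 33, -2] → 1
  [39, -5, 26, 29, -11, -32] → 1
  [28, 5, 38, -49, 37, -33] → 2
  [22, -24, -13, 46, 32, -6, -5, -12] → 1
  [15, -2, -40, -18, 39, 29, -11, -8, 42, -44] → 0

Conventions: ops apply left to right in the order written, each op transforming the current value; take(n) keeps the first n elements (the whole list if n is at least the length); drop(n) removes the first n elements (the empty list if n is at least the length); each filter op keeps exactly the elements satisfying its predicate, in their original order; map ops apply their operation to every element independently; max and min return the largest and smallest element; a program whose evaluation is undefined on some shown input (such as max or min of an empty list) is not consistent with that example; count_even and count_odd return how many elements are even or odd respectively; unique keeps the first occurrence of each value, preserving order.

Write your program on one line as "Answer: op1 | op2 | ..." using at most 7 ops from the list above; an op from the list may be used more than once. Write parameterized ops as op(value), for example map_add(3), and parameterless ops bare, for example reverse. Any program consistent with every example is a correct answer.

filter_lt(-5) | filter_lt(-8) | take(2) | map_add(7) | filter_even | count_even

Check, running the answer program on each example:
  [29, 39, 19, -20, -34, 28] -> [-20, -34] -> [-20, -34] -> [-20, -34] -> [-13, -27] -> [] -> 0
  [-17, -44, -10, 45, 49, 10, 46, -1, 33, -2] -> [-17, -44, -10] -> [-17, -44, -10] -> [-17, -44] -> [-10, -37] -> [-10] -> 1
  [39, -5, 26, 29, -11, -32] -> [-11, -32] -> [-11, -32] -> [-11, -32] -> [-4, -25] -> [-4] -> 1
  [28, 5, 38, -49, 37, -33] -> [-49, -33] -> [-49, -33] -> [-49, -33] -> [-42, -26] -> [-42, -26] -> 2
  [22, -24, -13, 46, 32, -6, -5, -12] -> [-24, -13, -6, -12] -> [-24, -13, -12] -> [-24, -13] -> [-17, -6] -> [-6] -> 1
  [15, -2, -40, -18, 39, 29, -11, -8, 42, -44] -> [-40, -18, -11, -8, -44] -> [-40, -18, -11, -44] -> [-40, -18] -> [-33, -11] -> [] -> 0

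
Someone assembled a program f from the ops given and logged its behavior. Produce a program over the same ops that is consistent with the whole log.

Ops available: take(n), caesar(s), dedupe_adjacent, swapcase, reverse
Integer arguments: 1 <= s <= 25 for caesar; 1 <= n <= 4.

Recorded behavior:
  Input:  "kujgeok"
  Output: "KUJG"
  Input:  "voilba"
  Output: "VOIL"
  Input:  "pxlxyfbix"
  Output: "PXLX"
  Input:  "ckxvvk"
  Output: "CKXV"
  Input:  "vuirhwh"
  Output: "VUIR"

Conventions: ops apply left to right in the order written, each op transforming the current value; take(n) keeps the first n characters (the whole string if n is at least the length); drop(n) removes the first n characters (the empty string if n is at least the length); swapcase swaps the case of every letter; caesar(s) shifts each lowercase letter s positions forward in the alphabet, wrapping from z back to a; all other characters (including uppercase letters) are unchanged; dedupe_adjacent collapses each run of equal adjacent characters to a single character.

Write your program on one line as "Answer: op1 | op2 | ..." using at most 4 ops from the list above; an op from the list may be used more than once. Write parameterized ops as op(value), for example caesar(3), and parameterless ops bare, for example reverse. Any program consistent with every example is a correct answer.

reverse | swapcase | reverse | take(4)

Check, running the answer program on each example:
  "kujgeok" -> "koegjuk" -> "KOEGJUK" -> "KUJGEOK" -> "KUJG"
  "voilba" -> "abliov" -> "ABLIOV" -> "VOILBA" -> "VOIL"
  "pxlxyfbix" -> "xibfyxlxp" -> "XIBFYXLXP" -> "PXLXYFBIX" -> "PXLX"
  "ckxvvk" -> "kvvxkc" -> "KVVXKC" -> "CKXVVK" -> "CKXV"
  "vuirhwh" -> "hwhriuv" -> "HWHRIUV" -> "VUIRHWH" -> "VUIR"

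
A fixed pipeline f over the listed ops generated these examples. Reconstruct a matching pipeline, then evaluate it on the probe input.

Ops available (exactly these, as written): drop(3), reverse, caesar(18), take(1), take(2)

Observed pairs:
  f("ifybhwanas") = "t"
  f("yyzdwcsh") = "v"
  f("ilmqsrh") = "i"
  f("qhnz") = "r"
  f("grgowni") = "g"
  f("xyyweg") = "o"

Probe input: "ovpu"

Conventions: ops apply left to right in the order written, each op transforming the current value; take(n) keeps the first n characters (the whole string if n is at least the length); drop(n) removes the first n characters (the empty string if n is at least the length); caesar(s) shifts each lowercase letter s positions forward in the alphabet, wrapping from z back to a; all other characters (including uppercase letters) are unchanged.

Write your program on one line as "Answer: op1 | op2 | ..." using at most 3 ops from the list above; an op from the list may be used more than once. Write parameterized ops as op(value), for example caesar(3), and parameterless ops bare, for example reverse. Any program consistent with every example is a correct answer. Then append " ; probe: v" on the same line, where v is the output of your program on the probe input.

caesar(18) | drop(3) | take(1) ; probe: "m"

Check, running the answer program on each example:
  "ifybhwanas" -> "axqtzosfsk" -> "tzosfsk" -> "t"
  "yyzdwcsh" -> "qqrvoukz" -> "voukz" -> "v"
  "ilmqsrh" -> "adeikjz" -> "ikjz" -> "i"
  "qhnz" -> "izfr" -> "r" -> "r"
  "grgowni" -> "yjygofa" -> "gofa" -> "g"
  "xyyweg" -> "pqqowy" -> "owy" -> "o"
  probe: "ovpu" -> "gnhm" -> "m" -> "m"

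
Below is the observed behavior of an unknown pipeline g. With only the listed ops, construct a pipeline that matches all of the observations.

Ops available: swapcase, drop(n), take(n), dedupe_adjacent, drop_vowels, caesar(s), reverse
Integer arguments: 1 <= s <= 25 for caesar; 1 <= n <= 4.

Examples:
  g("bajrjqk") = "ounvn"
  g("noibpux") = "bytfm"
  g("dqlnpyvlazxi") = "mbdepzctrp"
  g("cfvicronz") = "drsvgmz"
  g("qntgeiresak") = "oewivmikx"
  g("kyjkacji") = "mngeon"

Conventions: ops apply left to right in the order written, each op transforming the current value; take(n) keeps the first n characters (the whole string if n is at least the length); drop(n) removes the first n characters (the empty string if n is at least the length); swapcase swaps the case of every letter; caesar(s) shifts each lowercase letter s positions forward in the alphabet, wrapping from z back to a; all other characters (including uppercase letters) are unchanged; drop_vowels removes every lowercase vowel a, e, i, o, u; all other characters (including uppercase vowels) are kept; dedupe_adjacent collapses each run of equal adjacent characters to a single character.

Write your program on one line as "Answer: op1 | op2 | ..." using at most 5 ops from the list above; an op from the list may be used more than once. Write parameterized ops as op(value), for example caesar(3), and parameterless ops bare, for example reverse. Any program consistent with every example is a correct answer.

swapcase | drop(2) | reverse | swapcase | caesar(4)

Check, running the answer program on each example:
  "bajrjqk" -> "BAJRJQK" -> "JRJQK" -> "KQJRJ" -> "kqjrj" -> "ounvn"
  "noibpux" -> "NOIBPUX" -> "IBPUX" -> "XUPBI" -> "xupbi" -> "bytfm"
  "dqlnpyvlazxi" -> "DQLNPYVLAZXI" -> "LNPYVLAZXI" -> "IXZALVYPNL" -> "ixzalvypnl" -> "mbdepzctrp"
  "cfvicronz" -> "CFVICRONZ" -> "VICRONZ" -> "ZNORCIV" -> "znorciv" -> "drsvgmz"
  "qntgeiresak" -> "QNTGEIRESAK" -> "TGEIRESAK" -> "KASERIEGT" -> "kaseriegt" -> "oewivmikx"
  "kyjkacji" -> "KYJKACJI" -> "JKACJI" -> "IJCAKJ" -> "ijcakj" -> "mngeon"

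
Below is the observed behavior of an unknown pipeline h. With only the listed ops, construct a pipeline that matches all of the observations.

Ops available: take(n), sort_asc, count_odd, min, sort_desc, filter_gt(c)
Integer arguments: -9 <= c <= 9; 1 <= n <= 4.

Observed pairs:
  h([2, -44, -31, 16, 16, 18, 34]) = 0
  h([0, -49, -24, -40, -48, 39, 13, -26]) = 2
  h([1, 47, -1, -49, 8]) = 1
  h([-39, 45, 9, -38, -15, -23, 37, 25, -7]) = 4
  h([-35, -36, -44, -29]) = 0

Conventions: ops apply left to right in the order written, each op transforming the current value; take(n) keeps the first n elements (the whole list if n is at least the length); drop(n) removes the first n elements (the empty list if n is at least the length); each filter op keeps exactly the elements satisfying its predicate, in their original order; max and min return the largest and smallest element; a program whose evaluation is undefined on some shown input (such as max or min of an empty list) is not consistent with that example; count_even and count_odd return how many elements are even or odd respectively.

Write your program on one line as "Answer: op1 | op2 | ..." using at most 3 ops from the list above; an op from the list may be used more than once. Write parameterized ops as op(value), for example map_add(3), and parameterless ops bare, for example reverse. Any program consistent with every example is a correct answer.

filter_gt(8) | sort_desc | count_odd

Check, running the answer program on each example:
  [2, -44, -31, 16, 16, 18, 34] -> [16, 16, 18, 34] -> [34, 18, 16, 16] -> 0
  [0, -49, -24, -40, -48, 39, 13, -26] -> [39, 13] -> [39, 13] -> 2
  [1, 47, -1, -49, 8] -> [47] -> [47] -> 1
  [-39, 45, 9, -38, -15, -23, 37, 25, -7] -> [45, 9, 37, 25] -> [45, 37, 25, 9] -> 4
  [-35, -36, -44, -29] -> [] -> [] -> 0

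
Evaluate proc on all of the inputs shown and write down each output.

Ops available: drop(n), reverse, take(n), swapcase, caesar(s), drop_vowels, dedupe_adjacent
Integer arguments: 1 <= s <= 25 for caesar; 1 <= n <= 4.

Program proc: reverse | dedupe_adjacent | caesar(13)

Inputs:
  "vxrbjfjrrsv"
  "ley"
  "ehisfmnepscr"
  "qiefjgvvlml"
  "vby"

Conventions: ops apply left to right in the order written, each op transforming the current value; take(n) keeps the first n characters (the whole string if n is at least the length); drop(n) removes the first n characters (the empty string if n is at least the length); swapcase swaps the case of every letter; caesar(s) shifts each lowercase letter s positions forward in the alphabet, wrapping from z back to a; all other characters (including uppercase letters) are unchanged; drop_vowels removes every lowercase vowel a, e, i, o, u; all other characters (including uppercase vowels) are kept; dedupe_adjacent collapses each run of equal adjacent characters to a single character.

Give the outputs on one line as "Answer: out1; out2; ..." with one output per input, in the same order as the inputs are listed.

"ifewswoeki"; "lry"; "epfcrazsfvur"; "yzyitwsrvd"; "loi"

Execution, op by op:
  "vxrbjfjrrsv" -> "vsrrjfjbrxv" -> "vsrjfjbrxv" -> "ifewswoeki"
  "ley" -> "yel" -> "yel" -> "lry"
  "ehisfmnepscr" -> "rcspenmfsihe" -> "rcspenmfsihe" -> "epfcrazsfvur"
  "qiefjgvvlml" -> "lmlvvgjfeiq" -> "lmlvgjfeiq" -> "yzyitwsrvd"
  "vby" -> "ybv" -> "ybv" -> "loi"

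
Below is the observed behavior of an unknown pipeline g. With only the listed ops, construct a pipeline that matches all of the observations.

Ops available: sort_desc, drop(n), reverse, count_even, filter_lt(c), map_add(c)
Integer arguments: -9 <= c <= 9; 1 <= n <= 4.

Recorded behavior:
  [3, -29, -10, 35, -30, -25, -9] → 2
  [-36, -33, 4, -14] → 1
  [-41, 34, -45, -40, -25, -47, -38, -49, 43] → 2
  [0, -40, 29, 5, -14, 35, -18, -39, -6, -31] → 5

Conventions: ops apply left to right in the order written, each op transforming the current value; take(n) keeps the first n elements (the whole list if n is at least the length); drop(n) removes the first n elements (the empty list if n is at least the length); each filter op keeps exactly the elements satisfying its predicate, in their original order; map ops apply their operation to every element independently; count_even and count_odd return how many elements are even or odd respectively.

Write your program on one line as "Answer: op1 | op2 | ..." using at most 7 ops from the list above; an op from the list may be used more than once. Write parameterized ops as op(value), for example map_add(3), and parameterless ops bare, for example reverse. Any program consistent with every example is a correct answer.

sort_desc | drop(2) | reverse | map_add(-5) | map_add(-7) | count_even

Check, running the answer program on each example:
  [3, -29, -10, 35, -30, -25, -9] -> [35, 3, -9, -10, -25, -29, -30] -> [-9, -10, -25, -29, -30] -> [-30, -29, -25, -10, -9] -> [-35, -34, -30, -15, -14] -> [-42, -41, -37, -22, -21] -> 2
  [-36, -33, 4, -14] -> [4, -14, -33, -36] -> [-33, -36] -> [-36, -33] -> [-41, -38] -> [-48, -45] -> 1
  [-41, 34, -45, -40, -25, -47, -38, -49, 43] -> [43, 34, -25, -38, -40, -41, -45, -47, -49] -> [-25, -38, -40, -41, -45, -47, -49] -> [-49, -47, -45, -41, -40, -38, -25] -> [-54, -52, -50, -46, -45, -43, -30] -> [-61, -59, -57, -53, -52, -50, -37] -> 2
  [0, -40, 29, 5, -14, 35, -18, -39, -6, -31] -> [35, 29, 5, 0, -6, -14, -18, -31, -39, -40] -> [5, 0, -6, -14, -18, -31, -39, -40] -> [-40, -39, -31, -18, -14, -6, 0, 5] -> [-45, -44, -36, -23, -19, -11, -5, 0] -> [-52, -51, -43, -30, -26, -18, -12, -7] -> 5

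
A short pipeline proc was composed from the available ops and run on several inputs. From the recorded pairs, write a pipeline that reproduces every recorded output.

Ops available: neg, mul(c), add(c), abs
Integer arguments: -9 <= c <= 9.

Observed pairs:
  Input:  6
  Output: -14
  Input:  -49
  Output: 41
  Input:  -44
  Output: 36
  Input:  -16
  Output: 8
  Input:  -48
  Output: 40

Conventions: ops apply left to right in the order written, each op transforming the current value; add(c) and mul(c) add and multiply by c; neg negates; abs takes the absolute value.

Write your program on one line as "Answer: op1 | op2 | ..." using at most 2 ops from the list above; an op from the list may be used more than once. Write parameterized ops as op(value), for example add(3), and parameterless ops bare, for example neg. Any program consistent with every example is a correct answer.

add(8) | neg

Check, running the answer program on each example:
  6 -> 14 -> -14
  -49 -> -41 -> 41
  -44 -> -36 -> 36
  -16 -> -8 -> 8
  -48 -> -40 -> 40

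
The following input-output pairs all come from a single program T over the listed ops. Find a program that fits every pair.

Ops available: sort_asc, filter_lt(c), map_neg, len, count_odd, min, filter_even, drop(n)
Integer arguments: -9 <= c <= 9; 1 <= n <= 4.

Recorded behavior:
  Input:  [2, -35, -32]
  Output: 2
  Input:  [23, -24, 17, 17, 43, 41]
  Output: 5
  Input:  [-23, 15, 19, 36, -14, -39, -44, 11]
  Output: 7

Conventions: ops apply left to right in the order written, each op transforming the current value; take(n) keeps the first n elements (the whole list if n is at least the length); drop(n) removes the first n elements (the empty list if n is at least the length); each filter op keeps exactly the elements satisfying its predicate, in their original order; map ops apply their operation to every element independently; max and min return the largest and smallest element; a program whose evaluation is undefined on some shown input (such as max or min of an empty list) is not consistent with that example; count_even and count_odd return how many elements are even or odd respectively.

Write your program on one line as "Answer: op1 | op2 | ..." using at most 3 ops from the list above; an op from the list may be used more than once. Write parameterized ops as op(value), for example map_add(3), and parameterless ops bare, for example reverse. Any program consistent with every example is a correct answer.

sort_asc | drop(1) | len

Check, running the answer program on each example:
  [2, -35, -32] -> [-35, -32, 2] -> [-32, 2] -> 2
  [23, -24, 17, 17, 43, 41] -> [-24, 17, 17, 23, 41, 43] -> [17, 17, 23, 41, 43] -> 5
  [-23, 15, 19, 36, -14, -39, -44, 11] -> [-44, -39, -23, -14, 11, 15, 19, 36] -> [-39, -23, -14, 11, 15, 19, 36] -> 7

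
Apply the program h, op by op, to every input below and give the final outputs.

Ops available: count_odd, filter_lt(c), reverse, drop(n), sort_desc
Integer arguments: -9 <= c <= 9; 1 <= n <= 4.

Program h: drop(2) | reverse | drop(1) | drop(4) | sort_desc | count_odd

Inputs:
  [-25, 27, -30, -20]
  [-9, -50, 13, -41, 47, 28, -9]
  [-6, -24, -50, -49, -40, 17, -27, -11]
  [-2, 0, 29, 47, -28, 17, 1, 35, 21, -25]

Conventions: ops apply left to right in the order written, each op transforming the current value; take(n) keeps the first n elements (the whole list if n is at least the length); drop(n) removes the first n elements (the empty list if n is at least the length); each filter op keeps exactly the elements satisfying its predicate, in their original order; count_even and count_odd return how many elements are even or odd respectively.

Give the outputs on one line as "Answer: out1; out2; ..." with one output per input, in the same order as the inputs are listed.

0; 0; 0; 2

Execution, op by op:
  [-25, 27, -30, -20] -> [-30, -20] -> [-20, -30] -> [-30] -> [] -> [] -> 0
  [-9, -50, 13, -41, 47, 28, -9] -> [13, -41, 47, 28, -9] -> [-9, 28, 47, -41, 13] -> [28, 47, -41, 13] -> [] -> [] -> 0
  [-6, -24, -50, -49, -40, 17, -27, -11] -> [-50, -49, -40, 17, -27, -11] -> [-11, -27, 17, -40, -49, -50] -> [-27, 17, -40, -49, -50] -> [-50] -> [-50] -> 0
  [-2, 0, 29, 47, -28, 17, 1, 35, 21, -25] -> [29, 47, -28, 17, 1, 35, 21, -25] -> [-25, 21, 35, 1, 17, -28, 47, 29] -> [21, 35, 1, 17, -28, 47, 29] -> [-28, 47, 29] -> [47, 29, -28] -> 2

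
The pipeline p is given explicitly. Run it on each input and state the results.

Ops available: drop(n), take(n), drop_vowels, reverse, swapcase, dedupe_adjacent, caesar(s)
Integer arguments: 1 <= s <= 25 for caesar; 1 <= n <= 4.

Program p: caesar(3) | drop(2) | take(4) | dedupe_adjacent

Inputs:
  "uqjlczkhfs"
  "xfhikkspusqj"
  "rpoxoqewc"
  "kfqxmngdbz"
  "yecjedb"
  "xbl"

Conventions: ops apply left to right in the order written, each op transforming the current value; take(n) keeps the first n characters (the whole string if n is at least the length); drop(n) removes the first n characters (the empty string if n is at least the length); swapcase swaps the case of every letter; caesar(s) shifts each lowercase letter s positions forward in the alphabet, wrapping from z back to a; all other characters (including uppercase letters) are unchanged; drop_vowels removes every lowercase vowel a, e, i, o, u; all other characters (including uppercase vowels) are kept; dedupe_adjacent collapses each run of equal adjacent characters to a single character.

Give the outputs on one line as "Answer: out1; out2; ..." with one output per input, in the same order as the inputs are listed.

Execution, op by op:
  "uqjlczkhfs" -> "xtmofcnkiv" -> "mofcnkiv" -> "mofc" -> "mofc"
  "xfhikkspusqj" -> "aiklnnvsxvtm" -> "klnnvsxvtm" -> "klnn" -> "kln"
  "rpoxoqewc" -> "usrarthzf" -> "rarthzf" -> "rart" -> "rart"
  "kfqxmngdbz" -> "nitapqjgec" -> "tapqjgec" -> "tapq" -> "tapq"
  "yecjedb" -> "bhfmhge" -> "fmhge" -> "fmhg" -> "fmhg"
  "xbl" -> "aeo" -> "o" -> "o" -> "o"

"mofc"; "kln"; "rart"; "tapq"; "fmhg"; "o"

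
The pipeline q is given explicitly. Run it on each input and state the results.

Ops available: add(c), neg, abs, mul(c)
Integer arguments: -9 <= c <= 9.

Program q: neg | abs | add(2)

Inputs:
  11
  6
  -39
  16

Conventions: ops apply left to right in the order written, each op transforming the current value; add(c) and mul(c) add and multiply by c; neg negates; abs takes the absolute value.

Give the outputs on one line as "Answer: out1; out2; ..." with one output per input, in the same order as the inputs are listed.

13; 8; 41; 18

Execution, op by op:
  11 -> -11 -> 11 -> 13
  6 -> -6 -> 6 -> 8
  -39 -> 39 -> 39 -> 41
  16 -> -16 -> 16 -> 18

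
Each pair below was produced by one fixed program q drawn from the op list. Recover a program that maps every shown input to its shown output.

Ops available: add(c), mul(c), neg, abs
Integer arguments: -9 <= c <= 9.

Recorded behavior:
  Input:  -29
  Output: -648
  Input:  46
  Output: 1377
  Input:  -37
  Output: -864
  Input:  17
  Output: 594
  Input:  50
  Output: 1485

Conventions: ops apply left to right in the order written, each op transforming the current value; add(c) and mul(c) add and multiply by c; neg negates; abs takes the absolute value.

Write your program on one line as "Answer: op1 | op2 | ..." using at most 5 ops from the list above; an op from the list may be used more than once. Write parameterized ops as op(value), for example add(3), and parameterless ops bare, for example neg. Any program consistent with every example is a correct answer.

add(5) | mul(3) | mul(-9) | neg

Check, running the answer program on each example:
  -29 -> -24 -> -72 -> 648 -> -648
  46 -> 51 -> 153 -> -1377 -> 1377
  -37 -> -32 -> -96 -> 864 -> -864
  17 -> 22 -> 66 -> -594 -> 594
  50 -> 55 -> 165 -> -1485 -> 1485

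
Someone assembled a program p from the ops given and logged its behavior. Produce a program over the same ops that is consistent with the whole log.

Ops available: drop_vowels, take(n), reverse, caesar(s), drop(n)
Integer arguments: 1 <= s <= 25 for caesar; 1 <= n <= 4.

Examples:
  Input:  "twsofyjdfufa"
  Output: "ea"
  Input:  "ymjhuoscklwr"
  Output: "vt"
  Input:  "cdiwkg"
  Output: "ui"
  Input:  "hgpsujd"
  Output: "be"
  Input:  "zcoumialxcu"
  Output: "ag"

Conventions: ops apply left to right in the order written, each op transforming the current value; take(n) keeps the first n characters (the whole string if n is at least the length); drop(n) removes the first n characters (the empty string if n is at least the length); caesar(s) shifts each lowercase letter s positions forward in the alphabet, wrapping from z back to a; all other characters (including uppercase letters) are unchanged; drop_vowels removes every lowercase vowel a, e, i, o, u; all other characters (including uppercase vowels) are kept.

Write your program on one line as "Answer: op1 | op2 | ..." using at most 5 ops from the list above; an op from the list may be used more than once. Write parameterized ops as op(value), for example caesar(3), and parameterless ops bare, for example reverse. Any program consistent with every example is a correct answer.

caesar(8) | drop(2) | caesar(4) | take(2)

Check, running the answer program on each example:
  "twsofyjdfufa" -> "beawngrlncni" -> "awngrlncni" -> "earkvprgrm" -> "ea"
  "ymjhuoscklwr" -> "gurpcwakstez" -> "rpcwakstez" -> "vtgaeowxid" -> "vt"
  "cdiwkg" -> "klqeso" -> "qeso" -> "uiws" -> "ui"
  "hgpsujd" -> "poxacrl" -> "xacrl" -> "begvp" -> "be"
  "zcoumialxcu" -> "hkwcuqitfkc" -> "wcuqitfkc" -> "agyumxjog" -> "ag"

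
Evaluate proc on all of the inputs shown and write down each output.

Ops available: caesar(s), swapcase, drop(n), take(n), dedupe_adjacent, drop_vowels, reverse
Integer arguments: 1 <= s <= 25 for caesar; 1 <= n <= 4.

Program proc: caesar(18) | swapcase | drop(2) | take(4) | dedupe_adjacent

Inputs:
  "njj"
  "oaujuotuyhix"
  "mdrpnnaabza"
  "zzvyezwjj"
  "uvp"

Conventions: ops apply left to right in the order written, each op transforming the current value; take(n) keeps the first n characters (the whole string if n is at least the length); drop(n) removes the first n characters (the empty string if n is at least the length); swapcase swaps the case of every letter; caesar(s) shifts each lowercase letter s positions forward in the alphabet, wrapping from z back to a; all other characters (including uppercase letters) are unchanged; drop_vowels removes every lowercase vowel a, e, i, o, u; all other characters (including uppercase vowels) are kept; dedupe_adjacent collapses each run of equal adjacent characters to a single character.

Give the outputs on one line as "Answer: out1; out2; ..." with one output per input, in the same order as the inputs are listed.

Execution, op by op:
  "njj" -> "fbb" -> "FBB" -> "B" -> "B" -> "B"
  "oaujuotuyhix" -> "gsmbmglmqzap" -> "GSMBMGLMQZAP" -> "MBMGLMQZAP" -> "MBMG" -> "MBMG"
  "mdrpnnaabza" -> "evjhffsstrs" -> "EVJHFFSSTRS" -> "JHFFSSTRS" -> "JHFF" -> "JHF"
  "zzvyezwjj" -> "rrnqwrobb" -> "RRNQWROBB" -> "NQWROBB" -> "NQWR" -> "NQWR"
  "uvp" -> "mnh" -> "MNH" -> "H" -> "H" -> "H"

"B"; "MBMG"; "JHF"; "NQWR"; "H"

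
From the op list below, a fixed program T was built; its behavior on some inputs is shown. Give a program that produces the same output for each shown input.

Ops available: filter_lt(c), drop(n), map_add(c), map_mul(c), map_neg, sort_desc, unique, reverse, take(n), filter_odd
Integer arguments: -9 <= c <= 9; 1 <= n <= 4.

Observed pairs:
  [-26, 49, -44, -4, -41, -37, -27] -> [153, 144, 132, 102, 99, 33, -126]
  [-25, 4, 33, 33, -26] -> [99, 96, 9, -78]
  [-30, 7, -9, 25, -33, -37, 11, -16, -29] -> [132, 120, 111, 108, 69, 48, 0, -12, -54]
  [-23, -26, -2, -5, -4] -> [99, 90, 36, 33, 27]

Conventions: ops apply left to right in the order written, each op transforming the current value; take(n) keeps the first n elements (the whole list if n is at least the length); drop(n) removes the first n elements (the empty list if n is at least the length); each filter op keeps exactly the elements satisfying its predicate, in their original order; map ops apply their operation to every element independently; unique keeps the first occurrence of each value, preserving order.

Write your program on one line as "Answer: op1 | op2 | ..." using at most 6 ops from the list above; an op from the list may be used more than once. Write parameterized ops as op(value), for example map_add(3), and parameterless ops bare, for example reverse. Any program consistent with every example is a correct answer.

reverse | map_add(-7) | sort_desc | unique | map_mul(-3) | reverse

Check, running the answer program on each example:
  [-26, 49, -44, -4, -41, -37, -27] -> [-27, -37, -41, -4, -44, 49, -26] -> [-34, -44, -48, -11, -51, 42, -33] -> [42, -11, -33, -34, -44, -48, -51] -> [42, -11, -33, -34, -44, -48, -51] -> [-126, 33, 99, 102, 132, 144, 153] -> [153, 144, 132, 102, 99, 33, -126]
  [-25, 4, 33, 33, -26] -> [-26, 33, 33, 4, -25] -> [-33, 26, 26, -3, -32] -> [26, 26, -3, -32, -33] -> [26, -3, -32, -33] -> [-78, 9, 96, 99] -> [99, 96, 9, -78]
  [-30, 7, -9, 25, -33, -37, 11, -16, -29] -> [-29, -16, 11, -37, -33, 25, -9, 7, -30] -> [-36, -23, 4, -44, -40, 18, -16, 0, -37] -> [18, 4, 0, -16, -23, -36, -37, -40, -44] -> [18, 4, 0, -16, -23, -36, -37, -40, -44] -> [-54, -12, 0, 48, 69, 108, 111, 120, 132] -> [132, 120, 111, 108, 69, 48, 0, -12, -54]
  [-23, -26, -2, -5, -4] -> [-4, -5, -2, -26, -23] -> [-11, -12, -9, -33, -30] -> [-9, -11, -12, -30, -33] -> [-9, -11, -12, -30, -33] -> [27, 33, 36, 90, 99] -> [99, 90, 36, 33, 27]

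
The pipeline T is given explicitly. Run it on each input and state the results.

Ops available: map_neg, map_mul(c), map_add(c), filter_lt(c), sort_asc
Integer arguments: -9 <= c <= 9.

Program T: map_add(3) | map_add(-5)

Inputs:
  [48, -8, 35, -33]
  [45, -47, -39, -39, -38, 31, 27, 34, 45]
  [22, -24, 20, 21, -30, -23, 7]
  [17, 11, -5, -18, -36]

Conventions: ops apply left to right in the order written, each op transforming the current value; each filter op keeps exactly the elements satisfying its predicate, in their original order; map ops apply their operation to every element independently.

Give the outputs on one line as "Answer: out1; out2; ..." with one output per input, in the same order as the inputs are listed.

Execution, op by op:
  [48, -8, 35, -33] -> [51, -5, 38, -30] -> [46, -10, 33, -35]
  [45, -47, -39, -39, -38, 31, 27, 34, 45] -> [48, -44, -36, -36, -35, 34, 30, 37, 48] -> [43, -49, -41, -41, -40, 29, 25, 32, 43]
  [22, -24, 20, 21, -30, -23, 7] -> [25, -21, 23, 24, -27, -20, 10] -> [20, -26, 18, 19, -32, -25, 5]
  [17, 11, -5, -18, -36] -> [20, 14, -2, -15, -33] -> [15, 9, -7, -20, -38]

[46, -10, 33, -35]; [43, -49, -41, -41, -40, 29, 25, 32, 43]; [20, -26, 18, 19, -32, -25, 5]; [15, 9, -7, -20, -38]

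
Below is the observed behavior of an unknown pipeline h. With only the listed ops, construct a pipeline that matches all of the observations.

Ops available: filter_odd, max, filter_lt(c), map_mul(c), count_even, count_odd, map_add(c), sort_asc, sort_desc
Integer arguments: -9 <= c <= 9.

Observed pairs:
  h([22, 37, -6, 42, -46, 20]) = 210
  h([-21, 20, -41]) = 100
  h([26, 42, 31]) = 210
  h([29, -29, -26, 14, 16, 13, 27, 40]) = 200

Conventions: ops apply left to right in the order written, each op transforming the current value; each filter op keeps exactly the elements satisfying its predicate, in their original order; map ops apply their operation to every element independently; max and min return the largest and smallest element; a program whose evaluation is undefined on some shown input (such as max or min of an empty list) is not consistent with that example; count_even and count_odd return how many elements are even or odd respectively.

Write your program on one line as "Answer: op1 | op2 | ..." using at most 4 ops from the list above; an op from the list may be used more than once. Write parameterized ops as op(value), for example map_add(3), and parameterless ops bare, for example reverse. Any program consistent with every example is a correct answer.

map_mul(5) | sort_desc | max

Check, running the answer program on each example:
  [22, 37, -6, 42, -46, 20] -> [110, 185, -30, 210, -230, 100] -> [210, 185, 110, 100, -30, -230] -> 210
  [-21, 20, -41] -> [-105, 100, -205] -> [100, -105, -205] -> 100
  [26, 42, 31] -> [130, 210, 155] -> [210, 155, 130] -> 210
  [29, -29, -26, 14, 16, 13, 27, 40] -> [145, -145, -130, 70, 80, 65, 135, 200] -> [200, 145, 135, 80, 70, 65, -130, -145] -> 200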